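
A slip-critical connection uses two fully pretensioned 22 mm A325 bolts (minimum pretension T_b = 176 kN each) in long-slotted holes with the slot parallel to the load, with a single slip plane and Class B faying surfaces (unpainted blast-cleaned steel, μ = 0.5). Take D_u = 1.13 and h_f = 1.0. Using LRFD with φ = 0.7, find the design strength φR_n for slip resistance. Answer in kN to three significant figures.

R_n = μ · D_u · h_f · T_b · n_s · n_b = 0.5 × 1.13 × 1.0 × 176 × 1 × 2 = 198.9 kN.
Design strength φR_n = 0.7 × 198.9 = 139 kN.

139 kN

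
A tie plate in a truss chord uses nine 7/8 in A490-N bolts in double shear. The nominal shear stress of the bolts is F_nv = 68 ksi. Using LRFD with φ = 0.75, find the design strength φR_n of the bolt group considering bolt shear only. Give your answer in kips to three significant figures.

A_b = π × 0.875² / 4 = 0.6013 in².
R_n = F_nv · A_b · n · n_s = 68 × 0.6013 × 9 × 2 = 736 kips.
Design strength φR_n = 0.75 × 736 = 552 kips.

552 kips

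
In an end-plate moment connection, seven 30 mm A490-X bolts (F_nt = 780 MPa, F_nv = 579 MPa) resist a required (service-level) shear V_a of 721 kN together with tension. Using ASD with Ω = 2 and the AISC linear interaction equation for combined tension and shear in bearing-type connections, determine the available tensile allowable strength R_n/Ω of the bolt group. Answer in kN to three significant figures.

A_b = π·30²/4 = 706.9 mm²; f_rv = 721 × 1000 / (7 × 706.9) = 145.7 MPa.
F'_nt = 1.3 F_nt − (Ω F_nt / F_nv) f_rv = 1.3·780 − (2·780/579)·145.7 = 621.4 MPa, capped at F_nt → F'_nt = 621.4 MPa.
R_n = F'_nt · A_b · n = 621.4 × 706.9 × 7 / 1000 = 3075 kN.
Allowable strength R_n/Ω = 3075 / 2 = 1540 kN.

1540 kN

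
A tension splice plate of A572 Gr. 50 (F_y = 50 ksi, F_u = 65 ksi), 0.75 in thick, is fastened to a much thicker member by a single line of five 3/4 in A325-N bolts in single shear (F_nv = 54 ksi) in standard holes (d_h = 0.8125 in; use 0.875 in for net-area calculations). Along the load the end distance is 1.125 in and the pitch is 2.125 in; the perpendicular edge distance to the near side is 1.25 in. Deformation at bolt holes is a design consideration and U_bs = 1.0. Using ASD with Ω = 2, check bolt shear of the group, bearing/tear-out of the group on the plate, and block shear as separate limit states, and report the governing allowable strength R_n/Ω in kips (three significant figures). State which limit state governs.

59.6 kips (bolt shear governs)

Bolt shear: A_b = π·0.75²/4 = 0.4418 in²; R_n = 54 × 0.4418 × 5 × 1 = 119.3 kips → 119.3 / 2 = 59.6 kips.
Bearing: edge l_c = 0.7188, r_n = 42.05 kips; interior l_c = 1.312, r_n = 76.78 kips; R_n = 42.05 + 4·76.78 = 349.2 kips → 175 kips.
Block shear: A_gv = 7.219, A_nv = 4.266, A_nt = 0.6094 in²; R_n = min(0.6F_uA_nv, 0.6F_yA_gv) + U_bs·F_u·A_nt = 206 kips → 103 kips.
Bolt shear governs: 59.6 kips.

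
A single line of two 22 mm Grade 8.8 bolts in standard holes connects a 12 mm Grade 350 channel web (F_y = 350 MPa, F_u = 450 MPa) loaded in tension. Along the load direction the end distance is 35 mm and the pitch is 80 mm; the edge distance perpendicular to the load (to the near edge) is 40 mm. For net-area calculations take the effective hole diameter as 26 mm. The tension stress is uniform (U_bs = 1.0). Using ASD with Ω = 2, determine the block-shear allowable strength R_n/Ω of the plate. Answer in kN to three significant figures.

196 kN

Shear plane L_v = 35 + 1·80 = 115 mm; A_gv = 115 × 12 = 1380 mm².
A_nv = (115 − 1.5·26) × 12 = 912 mm².
A_nt = (40 − 0.5·26) × 12 = 324 mm².
0.6 F_u A_nv = 246.2 kN; 0.6 F_y A_gv = 289.8 kN → shear rupture governs the shear term.
R_n = 246.2 + 1.0 × 450 × 324 / 1000 = 392 kN.
Allowable strength R_n/Ω = 392 / 2 = 196 kN.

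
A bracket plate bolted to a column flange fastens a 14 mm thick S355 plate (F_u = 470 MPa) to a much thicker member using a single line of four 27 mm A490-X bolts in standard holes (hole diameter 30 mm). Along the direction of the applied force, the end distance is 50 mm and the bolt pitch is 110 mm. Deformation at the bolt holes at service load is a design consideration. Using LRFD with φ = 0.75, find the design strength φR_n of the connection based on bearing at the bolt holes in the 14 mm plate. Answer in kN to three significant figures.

Per bolt r_n = 1.2 l_c t F_u ≤ 2.4 d t F_u; upper limit = 2.4 × 27 × 14 × 470 / 1000 = 426.4 kN.
Edge bolt: l_c = 50 − 30/2 = 35 mm → 1.2 × 35 × 14 × 470 / 1000 = 276.4 → r_n = 276.4 kN.
Interior bolts: l_c = 110 − 30 = 80 mm → 1.2 × 80 × 14 × 470 / 1000 = 631.7 → r_n = 426.4 kN.
R_n = 1 × 276.4 + 3 × 426.4 = 1556 kN.
Design strength φR_n = 0.75 × 1556 = 1170 kN.

1170 kN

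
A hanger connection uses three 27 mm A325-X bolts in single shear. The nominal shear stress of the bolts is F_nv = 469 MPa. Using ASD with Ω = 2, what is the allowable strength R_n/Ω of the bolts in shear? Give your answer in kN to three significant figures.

403 kN

A_b = π × 27² / 4 = 572.6 mm².
R_n = F_nv · A_b · n · n_s = 469 × 572.6 × 3 × 1 / 1000 = 805.6 kN.
Allowable strength R_n/Ω = 805.6 / 2 = 403 kN.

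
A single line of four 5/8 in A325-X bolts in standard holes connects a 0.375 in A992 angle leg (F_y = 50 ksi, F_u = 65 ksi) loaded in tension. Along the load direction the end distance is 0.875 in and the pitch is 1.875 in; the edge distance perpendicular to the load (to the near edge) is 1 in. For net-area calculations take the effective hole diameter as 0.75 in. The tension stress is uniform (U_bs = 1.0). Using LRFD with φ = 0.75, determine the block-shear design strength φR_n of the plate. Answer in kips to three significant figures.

53.9 kips

Shear plane L_v = 0.875 + 3·1.875 = 6.5 in; A_gv = 6.5 × 0.375 = 2.438 in².
A_nv = (6.5 − 3.5·0.75) × 0.375 = 1.453 in².
A_nt = (1 − 0.5·0.75) × 0.375 = 0.2344 in².
0.6 F_u A_nv = 56.67 kips; 0.6 F_y A_gv = 73.12 kips → shear rupture governs the shear term.
R_n = 56.67 + 1.0 × 65 × 0.2344 = 71.91 kips.
Design strength φR_n = 0.75 × 71.91 = 53.9 kips.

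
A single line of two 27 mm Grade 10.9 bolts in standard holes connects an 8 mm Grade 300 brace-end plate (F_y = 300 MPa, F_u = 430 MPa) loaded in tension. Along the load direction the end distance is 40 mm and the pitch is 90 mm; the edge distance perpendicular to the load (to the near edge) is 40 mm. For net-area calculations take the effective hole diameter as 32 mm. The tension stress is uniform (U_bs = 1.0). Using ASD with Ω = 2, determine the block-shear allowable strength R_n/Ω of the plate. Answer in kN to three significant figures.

Shear plane L_v = 40 + 1·90 = 130 mm; A_gv = 130 × 8 = 1040 mm².
A_nv = (130 − 1.5·32) × 8 = 656 mm².
A_nt = (40 − 0.5·32) × 8 = 192 mm².
0.6 F_u A_nv = 169.2 kN; 0.6 F_y A_gv = 187.2 kN → shear rupture governs the shear term.
R_n = 169.2 + 1.0 × 430 × 192 / 1000 = 251.8 kN.
Allowable strength R_n/Ω = 251.8 / 2 = 126 kN.

126 kN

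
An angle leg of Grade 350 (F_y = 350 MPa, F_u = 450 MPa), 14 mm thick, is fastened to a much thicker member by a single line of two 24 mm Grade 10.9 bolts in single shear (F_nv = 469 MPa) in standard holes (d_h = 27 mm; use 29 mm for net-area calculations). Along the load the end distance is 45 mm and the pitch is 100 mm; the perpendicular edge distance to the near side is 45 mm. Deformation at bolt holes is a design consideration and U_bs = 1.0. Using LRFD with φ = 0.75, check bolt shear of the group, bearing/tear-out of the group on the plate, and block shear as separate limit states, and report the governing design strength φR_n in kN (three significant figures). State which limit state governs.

Bolt shear: A_b = π·24²/4 = 452.4 mm²; R_n = 469 × 452.4 × 2 × 1 / 1000 = 424.3 kN → 0.75 × 424.3 = 318 kN.
Bearing: edge l_c = 31.5, r_n = 238.1 kN; interior l_c = 73, r_n = 362.9 kN; R_n = 238.1 + 1·362.9 = 601 kN → 451 kN.
Block shear: A_gv = 2030, A_nv = 1421, A_nt = 427 mm²; R_n = min(0.6F_uA_nv, 0.6F_yA_gv) + U_bs·F_u·A_nt = 575.8 kN → 432 kN.
Bolt shear governs: 318 kN.

318 kN (bolt shear governs)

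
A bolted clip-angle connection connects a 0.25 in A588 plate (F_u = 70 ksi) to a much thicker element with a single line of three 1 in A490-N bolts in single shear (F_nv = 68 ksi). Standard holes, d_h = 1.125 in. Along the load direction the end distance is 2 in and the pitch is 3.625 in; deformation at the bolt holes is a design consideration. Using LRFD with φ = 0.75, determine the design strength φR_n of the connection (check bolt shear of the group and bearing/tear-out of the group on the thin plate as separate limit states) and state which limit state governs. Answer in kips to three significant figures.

Bolt shear: A_b = π·1²/4 = 0.7854 in²; R_n = 68 × 0.7854 × 3 × 1 = 160.2 kips → 0.75 × 160.2 = 120 kips.
Bearing (1.2 l_c t F_u ≤ 2.4 d t F_u): upper limit = 2.4·1·0.25·70 = 42 kips.
  Edge l_c = 2 − 1.125/2 = 1.438 → r_n = 30.19 kips; interior l_c = 3.625 − 1.125 = 2.5 → r_n = 42 kips.
  R_n,bearing = 1·30.19 + 2·42 = 114.2 kips → 0.75 × 114.2 = 85.6 kips.
Bearing governs: 85.6 kips.

85.6 kips (bearing governs)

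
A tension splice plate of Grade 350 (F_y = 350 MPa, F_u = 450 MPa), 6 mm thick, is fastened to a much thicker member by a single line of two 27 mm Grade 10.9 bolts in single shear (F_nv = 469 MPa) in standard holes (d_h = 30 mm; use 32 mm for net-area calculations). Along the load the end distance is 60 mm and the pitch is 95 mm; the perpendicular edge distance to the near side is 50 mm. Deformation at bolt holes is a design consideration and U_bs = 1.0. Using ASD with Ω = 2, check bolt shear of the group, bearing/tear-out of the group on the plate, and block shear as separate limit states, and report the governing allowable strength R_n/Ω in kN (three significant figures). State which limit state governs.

133 kN (block shear governs)

Bolt shear: A_b = π·27²/4 = 572.6 mm²; R_n = 469 × 572.6 × 2 × 1 / 1000 = 537.1 kN → 537.1 / 2 = 269 kN.
Bearing: edge l_c = 45, r_n = 145.8 kN; interior l_c = 65, r_n = 175 kN; R_n = 145.8 + 1·175 = 320.8 kN → 160 kN.
Block shear: A_gv = 930, A_nv = 642, A_nt = 204 mm²; R_n = min(0.6F_uA_nv, 0.6F_yA_gv) + U_bs·F_u·A_nt = 265.1 kN → 133 kN.
Block shear governs: 133 kN.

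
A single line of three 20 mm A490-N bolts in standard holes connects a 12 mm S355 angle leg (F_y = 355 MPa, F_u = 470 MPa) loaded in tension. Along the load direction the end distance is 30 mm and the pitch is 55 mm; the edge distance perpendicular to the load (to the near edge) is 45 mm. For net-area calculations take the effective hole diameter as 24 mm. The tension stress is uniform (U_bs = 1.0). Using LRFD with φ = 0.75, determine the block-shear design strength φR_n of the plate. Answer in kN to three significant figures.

Shear plane L_v = 30 + 2·55 = 140 mm; A_gv = 140 × 12 = 1680 mm².
A_nv = (140 − 2.5·24) × 12 = 960 mm².
A_nt = (45 − 0.5·24) × 12 = 396 mm².
0.6 F_u A_nv = 270.7 kN; 0.6 F_y A_gv = 357.8 kN → shear rupture governs the shear term.
R_n = 270.7 + 1.0 × 470 × 396 / 1000 = 456.8 kN.
Design strength φR_n = 0.75 × 456.8 = 343 kN.

343 kN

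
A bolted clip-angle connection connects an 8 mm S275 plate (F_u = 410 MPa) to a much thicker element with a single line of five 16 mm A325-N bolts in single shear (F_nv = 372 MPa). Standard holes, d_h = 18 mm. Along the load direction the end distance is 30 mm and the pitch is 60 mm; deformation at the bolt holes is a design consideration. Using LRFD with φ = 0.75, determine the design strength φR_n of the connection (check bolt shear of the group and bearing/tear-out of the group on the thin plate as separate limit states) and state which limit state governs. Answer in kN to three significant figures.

280 kN (bolt shear governs)

Bolt shear: A_b = π·16²/4 = 201.1 mm²; R_n = 372 × 201.1 × 5 × 1 / 1000 = 374 kN → 0.75 × 374 = 280 kN.
Bearing (1.2 l_c t F_u ≤ 2.4 d t F_u): upper limit = 2.4·16·8·410 / 1000 = 126 kN.
  Edge l_c = 30 − 18/2 = 21 → r_n = 82.66 kN; interior l_c = 60 − 18 = 42 → r_n = 126 kN.
  R_n,bearing = 1·82.66 + 4·126 = 586.5 kN → 0.75 × 586.5 = 440 kN.
Bolt shear governs: 280 kN.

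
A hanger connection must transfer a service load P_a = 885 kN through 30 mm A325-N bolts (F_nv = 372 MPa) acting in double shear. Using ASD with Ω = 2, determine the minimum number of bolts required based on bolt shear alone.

A_b = π·30²/4 = 706.9 mm².
Per-bolt allowable strength R_n/Ω = 372 × 706.9 × 2 / 1000 / 2 = 263 kN.
n ≥ 885 / 263 = 3.366 → use 4 bolts.

4 bolts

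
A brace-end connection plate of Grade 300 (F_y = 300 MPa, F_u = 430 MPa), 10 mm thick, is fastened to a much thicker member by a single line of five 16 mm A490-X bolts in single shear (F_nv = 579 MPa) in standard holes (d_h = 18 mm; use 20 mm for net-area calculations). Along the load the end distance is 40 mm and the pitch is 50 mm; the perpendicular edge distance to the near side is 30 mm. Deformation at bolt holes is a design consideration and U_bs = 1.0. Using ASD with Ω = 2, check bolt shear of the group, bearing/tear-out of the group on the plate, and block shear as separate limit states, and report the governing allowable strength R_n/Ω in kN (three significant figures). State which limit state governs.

Bolt shear: A_b = π·16²/4 = 201.1 mm²; R_n = 579 × 201.1 × 5 × 1 / 1000 = 582.1 kN → 582.1 / 2 = 291 kN.
Bearing: edge l_c = 31, r_n = 160 kN; interior l_c = 32, r_n = 165.1 kN; R_n = 160 + 4·165.1 = 820.4 kN → 410 kN.
Block shear: A_gv = 2400, A_nv = 1500, A_nt = 200 mm²; R_n = min(0.6F_uA_nv, 0.6F_yA_gv) + U_bs·F_u·A_nt = 473 kN → 236 kN.
Block shear governs: 236 kN.

236 kN (block shear governs)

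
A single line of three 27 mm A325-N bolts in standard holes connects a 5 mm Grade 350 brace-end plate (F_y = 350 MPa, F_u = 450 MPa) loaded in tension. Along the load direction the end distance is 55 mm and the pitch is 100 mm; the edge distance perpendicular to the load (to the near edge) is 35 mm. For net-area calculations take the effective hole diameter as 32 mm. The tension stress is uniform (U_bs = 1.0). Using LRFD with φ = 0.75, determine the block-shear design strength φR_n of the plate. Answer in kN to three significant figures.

209 kN

Shear plane L_v = 55 + 2·100 = 255 mm; A_gv = 255 × 5 = 1275 mm².
A_nv = (255 − 2.5·32) × 5 = 875 mm².
A_nt = (35 − 0.5·32) × 5 = 95 mm².
0.6 F_u A_nv = 236.2 kN; 0.6 F_y A_gv = 267.8 kN → shear rupture governs the shear term.
R_n = 236.2 + 1.0 × 450 × 95 / 1000 = 279 kN.
Design strength φR_n = 0.75 × 279 = 209 kN.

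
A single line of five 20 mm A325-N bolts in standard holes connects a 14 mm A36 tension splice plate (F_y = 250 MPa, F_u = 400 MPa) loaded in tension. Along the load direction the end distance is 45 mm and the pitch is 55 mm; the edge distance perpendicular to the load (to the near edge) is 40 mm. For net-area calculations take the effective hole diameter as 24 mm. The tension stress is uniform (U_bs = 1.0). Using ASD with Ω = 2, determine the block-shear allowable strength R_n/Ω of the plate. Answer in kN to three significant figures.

342 kN

Shear plane L_v = 45 + 4·55 = 265 mm; A_gv = 265 × 14 = 3710 mm².
A_nv = (265 − 4.5·24) × 14 = 2198 mm².
A_nt = (40 − 0.5·24) × 14 = 392 mm².
0.6 F_u A_nv = 527.5 kN; 0.6 F_y A_gv = 556.5 kN → shear rupture governs the shear term.
R_n = 527.5 + 1.0 × 400 × 392 / 1000 = 684.3 kN.
Allowable strength R_n/Ω = 684.3 / 2 = 342 kN.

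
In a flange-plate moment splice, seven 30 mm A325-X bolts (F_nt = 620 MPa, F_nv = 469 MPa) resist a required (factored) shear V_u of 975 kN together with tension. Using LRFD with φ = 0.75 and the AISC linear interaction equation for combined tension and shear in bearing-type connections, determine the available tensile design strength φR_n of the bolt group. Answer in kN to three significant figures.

1700 kN

A_b = π·30²/4 = 706.9 mm²; f_rv = 975 × 1000 / (7 × 706.9) = 197 MPa.
F'_nt = 1.3 F_nt − (F_nt / φF_nv) f_rv = 1.3·620 − (620/(0.75·469))·197 = 458.7 MPa, capped at F_nt → F'_nt = 458.7 MPa.
R_n = F'_nt · A_b · n = 458.7 × 706.9 × 7 / 1000 = 2270 kN.
Design strength φR_n = 0.75 × 2270 = 1700 kN.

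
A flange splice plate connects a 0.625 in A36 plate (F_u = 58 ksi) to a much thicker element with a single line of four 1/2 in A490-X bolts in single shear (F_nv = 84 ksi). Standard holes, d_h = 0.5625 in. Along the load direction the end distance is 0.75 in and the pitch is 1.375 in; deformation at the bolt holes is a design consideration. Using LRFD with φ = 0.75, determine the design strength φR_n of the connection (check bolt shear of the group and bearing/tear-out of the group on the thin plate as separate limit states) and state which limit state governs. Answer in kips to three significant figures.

Bolt shear: A_b = π·0.5²/4 = 0.1963 in²; R_n = 84 × 0.1963 × 4 × 1 = 65.97 kips → 0.75 × 65.97 = 49.5 kips.
Bearing (1.2 l_c t F_u ≤ 2.4 d t F_u): upper limit = 2.4·0.5·0.625·58 = 43.5 kips.
  Edge l_c = 0.75 − 0.5625/2 = 0.4688 → r_n = 20.39 kips; interior l_c = 1.375 − 0.5625 = 0.8125 → r_n = 35.34 kips.
  R_n,bearing = 1·20.39 + 3·35.34 = 126.4 kips → 0.75 × 126.4 = 94.8 kips.
Bolt shear governs: 49.5 kips.

49.5 kips (bolt shear governs)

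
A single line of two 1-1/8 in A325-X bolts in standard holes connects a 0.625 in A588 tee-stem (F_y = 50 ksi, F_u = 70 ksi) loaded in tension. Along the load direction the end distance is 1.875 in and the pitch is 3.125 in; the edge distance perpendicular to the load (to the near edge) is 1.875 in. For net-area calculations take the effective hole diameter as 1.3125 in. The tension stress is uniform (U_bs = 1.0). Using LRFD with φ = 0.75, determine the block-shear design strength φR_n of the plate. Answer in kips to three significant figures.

Shear plane L_v = 1.875 + 1·3.125 = 5 in; A_gv = 5 × 0.625 = 3.125 in².
A_nv = (5 − 1.5·1.3125) × 0.625 = 1.895 in².
A_nt = (1.875 − 0.5·1.3125) × 0.625 = 0.7617 in².
0.6 F_u A_nv = 79.57 kips; 0.6 F_y A_gv = 93.75 kips → shear rupture governs the shear term.
R_n = 79.57 + 1.0 × 70 × 0.7617 = 132.9 kips.
Design strength φR_n = 0.75 × 132.9 = 99.7 kips.

99.7 kips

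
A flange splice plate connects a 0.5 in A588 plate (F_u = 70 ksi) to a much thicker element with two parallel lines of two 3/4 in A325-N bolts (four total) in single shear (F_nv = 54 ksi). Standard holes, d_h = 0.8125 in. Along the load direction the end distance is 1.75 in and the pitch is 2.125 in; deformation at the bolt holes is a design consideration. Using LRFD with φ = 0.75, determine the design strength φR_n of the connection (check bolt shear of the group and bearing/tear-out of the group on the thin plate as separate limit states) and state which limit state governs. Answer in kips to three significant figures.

Bolt shear: A_b = π·0.75²/4 = 0.4418 in²; R_n = 54 × 0.4418 × 4 × 1 = 95.43 kips → 0.75 × 95.43 = 71.6 kips.
Bearing (1.2 l_c t F_u ≤ 2.4 d t F_u): upper limit = 2.4·0.75·0.5·70 = 63 kips.
  Edge l_c = 1.75 − 0.8125/2 = 1.344 → r_n = 56.44 kips; interior l_c = 2.125 − 0.8125 = 1.312 → r_n = 55.12 kips.
  R_n,bearing = 2·56.44 + 2·55.12 = 223.1 kips → 0.75 × 223.1 = 167 kips.
Bolt shear governs: 71.6 kips.

71.6 kips (bolt shear governs)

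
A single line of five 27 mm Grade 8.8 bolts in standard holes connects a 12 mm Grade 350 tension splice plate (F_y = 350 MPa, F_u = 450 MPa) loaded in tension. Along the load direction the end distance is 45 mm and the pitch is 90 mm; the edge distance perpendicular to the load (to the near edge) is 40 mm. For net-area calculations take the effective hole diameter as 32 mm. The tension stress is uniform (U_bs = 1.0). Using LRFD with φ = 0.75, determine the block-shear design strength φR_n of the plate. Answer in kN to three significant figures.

Shear plane L_v = 45 + 4·90 = 405 mm; A_gv = 405 × 12 = 4860 mm².
A_nv = (405 − 4.5·32) × 12 = 3132 mm².
A_nt = (40 − 0.5·32) × 12 = 288 mm².
0.6 F_u A_nv = 845.6 kN; 0.6 F_y A_gv = 1021 kN → shear rupture governs the shear term.
R_n = 845.6 + 1.0 × 450 × 288 / 1000 = 975.2 kN.
Design strength φR_n = 0.75 × 975.2 = 731 kN.

731 kN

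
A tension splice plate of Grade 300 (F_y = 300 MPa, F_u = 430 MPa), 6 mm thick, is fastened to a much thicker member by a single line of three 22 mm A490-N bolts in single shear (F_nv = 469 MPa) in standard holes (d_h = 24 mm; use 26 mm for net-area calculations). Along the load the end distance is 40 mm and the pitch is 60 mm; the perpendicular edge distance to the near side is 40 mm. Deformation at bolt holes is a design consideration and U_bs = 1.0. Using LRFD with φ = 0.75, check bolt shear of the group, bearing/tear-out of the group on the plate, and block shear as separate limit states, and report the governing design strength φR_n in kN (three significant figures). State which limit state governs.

Bolt shear: A_b = π·22²/4 = 380.1 mm²; R_n = 469 × 380.1 × 3 × 1 / 1000 = 534.8 kN → 0.75 × 534.8 = 401 kN.
Bearing: edge l_c = 28, r_n = 86.69 kN; interior l_c = 36, r_n = 111.5 kN; R_n = 86.69 + 2·111.5 = 309.6 kN → 232 kN.
Block shear: A_gv = 960, A_nv = 570, A_nt = 162 mm²; R_n = min(0.6F_uA_nv, 0.6F_yA_gv) + U_bs·F_u·A_nt = 216.7 kN → 163 kN.
Block shear governs: 163 kN.

163 kN (block shear governs)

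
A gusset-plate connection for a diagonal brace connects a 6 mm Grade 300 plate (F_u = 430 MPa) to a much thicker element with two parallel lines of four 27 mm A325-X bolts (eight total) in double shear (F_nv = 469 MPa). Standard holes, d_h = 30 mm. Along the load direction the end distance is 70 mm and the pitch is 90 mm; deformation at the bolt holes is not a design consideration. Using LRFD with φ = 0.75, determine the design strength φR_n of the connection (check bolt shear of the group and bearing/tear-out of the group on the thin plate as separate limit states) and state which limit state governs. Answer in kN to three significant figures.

Bolt shear: A_b = π·27²/4 = 572.6 mm²; R_n = 469 × 572.6 × 8 × 2 / 1000 = 4296 kN → 0.75 × 4296 = 3220 kN.
Bearing (1.5 l_c t F_u ≤ 3.0 d t F_u): upper limit = 3.0·27·6·430 / 1000 = 209 kN.
  Edge l_c = 70 − 30/2 = 55 → r_n = 209 kN; interior l_c = 90 − 30 = 60 → r_n = 209 kN.
  R_n,bearing = 2·209 + 6·209 = 1672 kN → 0.75 × 1672 = 1250 kN.
Bearing governs: 1250 kN.

1250 kN (bearing governs)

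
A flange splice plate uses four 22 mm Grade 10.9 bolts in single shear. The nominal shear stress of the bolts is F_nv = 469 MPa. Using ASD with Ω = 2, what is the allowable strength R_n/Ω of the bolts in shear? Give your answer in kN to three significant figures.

A_b = π × 22² / 4 = 380.1 mm².
R_n = F_nv · A_b · n · n_s = 469 × 380.1 × 4 × 1 / 1000 = 713.1 kN.
Allowable strength R_n/Ω = 713.1 / 2 = 357 kN.

357 kN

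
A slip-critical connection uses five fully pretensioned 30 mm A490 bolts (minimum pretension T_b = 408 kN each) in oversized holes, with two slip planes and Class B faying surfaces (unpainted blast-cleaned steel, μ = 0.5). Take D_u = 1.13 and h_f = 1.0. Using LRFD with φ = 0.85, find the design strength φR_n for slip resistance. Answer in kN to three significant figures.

R_n = μ · D_u · h_f · T_b · n_s · n_b = 0.5 × 1.13 × 1.0 × 408 × 2 × 5 = 2305 kN.
Design strength φR_n = 0.85 × 2305 = 1960 kN.

1960 kN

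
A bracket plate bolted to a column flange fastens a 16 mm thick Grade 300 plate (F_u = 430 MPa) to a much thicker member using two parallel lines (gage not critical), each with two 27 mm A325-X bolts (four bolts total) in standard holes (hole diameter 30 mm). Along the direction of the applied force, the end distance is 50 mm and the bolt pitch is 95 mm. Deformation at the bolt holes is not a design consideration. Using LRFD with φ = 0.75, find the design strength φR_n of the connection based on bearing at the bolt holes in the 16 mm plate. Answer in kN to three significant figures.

Per bolt r_n = 1.5 l_c t F_u ≤ 3.0 d t F_u; upper limit = 3.0 × 27 × 16 × 430 / 1000 = 557.3 kN.
Edge bolt: l_c = 50 − 30/2 = 35 mm → 1.5 × 35 × 16 × 430 / 1000 = 361.2 → r_n = 361.2 kN.
Interior bolts: l_c = 95 − 30 = 65 mm → 1.5 × 65 × 16 × 430 / 1000 = 670.8 → r_n = 557.3 kN.
R_n = 2 × 361.2 + 2 × 557.3 = 1837 kN.
Design strength φR_n = 0.75 × 1837 = 1380 kN.

1380 kN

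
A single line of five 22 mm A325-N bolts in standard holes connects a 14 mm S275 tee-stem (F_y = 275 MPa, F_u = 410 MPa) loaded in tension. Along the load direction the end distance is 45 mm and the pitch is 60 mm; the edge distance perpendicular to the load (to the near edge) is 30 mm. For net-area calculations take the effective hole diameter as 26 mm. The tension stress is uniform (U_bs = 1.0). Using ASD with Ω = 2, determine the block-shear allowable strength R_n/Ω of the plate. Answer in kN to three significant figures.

338 kN

Shear plane L_v = 45 + 4·60 = 285 mm; A_gv = 285 × 14 = 3990 mm².
A_nv = (285 − 4.5·26) × 14 = 2352 mm².
A_nt = (30 − 0.5·26) × 14 = 238 mm².
0.6 F_u A_nv = 578.6 kN; 0.6 F_y A_gv = 658.4 kN → shear rupture governs the shear term.
R_n = 578.6 + 1.0 × 410 × 238 / 1000 = 676.2 kN.
Allowable strength R_n/Ω = 676.2 / 2 = 338 kN.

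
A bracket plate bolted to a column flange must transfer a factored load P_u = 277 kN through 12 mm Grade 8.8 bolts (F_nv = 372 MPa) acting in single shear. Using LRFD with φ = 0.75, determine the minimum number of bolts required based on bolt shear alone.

9 bolts

A_b = π·12²/4 = 113.1 mm².
Per-bolt design strength φR_n = 0.75 × 372 × 113.1 × 1 / 1000 = 31.55 kN.
n ≥ 277 / 31.55 = 8.779 → use 9 bolts.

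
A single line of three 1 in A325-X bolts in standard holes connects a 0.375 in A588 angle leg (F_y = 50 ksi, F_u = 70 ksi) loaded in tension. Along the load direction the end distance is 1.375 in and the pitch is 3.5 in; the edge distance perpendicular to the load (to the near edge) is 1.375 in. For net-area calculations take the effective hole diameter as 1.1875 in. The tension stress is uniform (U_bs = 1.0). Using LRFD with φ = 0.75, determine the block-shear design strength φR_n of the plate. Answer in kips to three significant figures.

Shear plane L_v = 1.375 + 2·3.5 = 8.375 in; A_gv = 8.375 × 0.375 = 3.141 in².
A_nv = (8.375 − 2.5·1.1875) × 0.375 = 2.027 in².
A_nt = (1.375 − 0.5·1.1875) × 0.375 = 0.293 in².
0.6 F_u A_nv = 85.15 kips; 0.6 F_y A_gv = 94.22 kips → shear rupture governs the shear term.
R_n = 85.15 + 1.0 × 70 × 0.293 = 105.7 kips.
Design strength φR_n = 0.75 × 105.7 = 79.2 kips.

79.2 kips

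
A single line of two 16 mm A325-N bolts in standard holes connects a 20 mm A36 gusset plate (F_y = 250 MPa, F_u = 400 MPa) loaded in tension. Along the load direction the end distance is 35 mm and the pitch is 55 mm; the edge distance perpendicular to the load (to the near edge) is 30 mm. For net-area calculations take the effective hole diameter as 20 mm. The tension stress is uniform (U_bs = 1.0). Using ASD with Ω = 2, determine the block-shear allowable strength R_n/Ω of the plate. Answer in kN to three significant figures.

Shear plane L_v = 35 + 1·55 = 90 mm; A_gv = 90 × 20 = 1800 mm².
A_nv = (90 − 1.5·20) × 20 = 1200 mm².
A_nt = (30 − 0.5·20) × 20 = 400 mm².
0.6 F_u A_nv = 288 kN; 0.6 F_y A_gv = 270 kN → shear yielding governs the shear term.
R_n = 270 + 1.0 × 400 × 400 / 1000 = 430 kN.
Allowable strength R_n/Ω = 430 / 2 = 215 kN.

215 kN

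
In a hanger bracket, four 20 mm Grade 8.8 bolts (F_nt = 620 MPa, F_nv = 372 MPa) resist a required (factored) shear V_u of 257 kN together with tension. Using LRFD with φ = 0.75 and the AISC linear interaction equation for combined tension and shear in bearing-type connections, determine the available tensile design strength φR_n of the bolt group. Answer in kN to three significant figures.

331 kN

A_b = π·20²/4 = 314.2 mm²; f_rv = 257 × 1000 / (4 × 314.2) = 204.5 MPa.
F'_nt = 1.3 F_nt − (F_nt / φF_nv) f_rv = 1.3·620 − (620/(0.75·372))·204.5 = 351.5 MPa, capped at F_nt → F'_nt = 351.5 MPa.
R_n = F'_nt · A_b · n = 351.5 × 314.2 × 4 / 1000 = 441.7 kN.
Design strength φR_n = 0.75 × 441.7 = 331 kN.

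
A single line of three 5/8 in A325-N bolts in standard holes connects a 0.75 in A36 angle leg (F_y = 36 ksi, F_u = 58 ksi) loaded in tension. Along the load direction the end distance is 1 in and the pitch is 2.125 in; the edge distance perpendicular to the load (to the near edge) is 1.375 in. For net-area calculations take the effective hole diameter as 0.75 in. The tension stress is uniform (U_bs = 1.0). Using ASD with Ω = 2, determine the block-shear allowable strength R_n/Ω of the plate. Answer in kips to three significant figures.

Shear plane L_v = 1 + 2·2.125 = 5.25 in; A_gv = 5.25 × 0.75 = 3.938 in².
A_nv = (5.25 − 2.5·0.75) × 0.75 = 2.531 in².
A_nt = (1.375 − 0.5·0.75) × 0.75 = 0.75 in².
0.6 F_u A_nv = 88.09 kips; 0.6 F_y A_gv = 85.05 kips → shear yielding governs the shear term.
R_n = 85.05 + 1.0 × 58 × 0.75 = 128.6 kips.
Allowable strength R_n/Ω = 128.6 / 2 = 64.3 kips.

64.3 kips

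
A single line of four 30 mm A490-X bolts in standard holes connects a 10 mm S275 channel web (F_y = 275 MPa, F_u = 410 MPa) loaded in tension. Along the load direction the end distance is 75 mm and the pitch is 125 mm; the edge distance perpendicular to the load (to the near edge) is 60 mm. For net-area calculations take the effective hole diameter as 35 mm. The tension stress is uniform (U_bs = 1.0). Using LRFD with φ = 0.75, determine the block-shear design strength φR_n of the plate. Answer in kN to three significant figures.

Shear plane L_v = 75 + 3·125 = 450 mm; A_gv = 450 × 10 = 4500 mm².
A_nv = (450 − 3.5·35) × 10 = 3275 mm².
A_nt = (60 − 0.5·35) × 10 = 425 mm².
0.6 F_u A_nv = 805.6 kN; 0.6 F_y A_gv = 742.5 kN → shear yielding governs the shear term.
R_n = 742.5 + 1.0 × 410 × 425 / 1000 = 916.8 kN.
Design strength φR_n = 0.75 × 916.8 = 688 kN.

688 kN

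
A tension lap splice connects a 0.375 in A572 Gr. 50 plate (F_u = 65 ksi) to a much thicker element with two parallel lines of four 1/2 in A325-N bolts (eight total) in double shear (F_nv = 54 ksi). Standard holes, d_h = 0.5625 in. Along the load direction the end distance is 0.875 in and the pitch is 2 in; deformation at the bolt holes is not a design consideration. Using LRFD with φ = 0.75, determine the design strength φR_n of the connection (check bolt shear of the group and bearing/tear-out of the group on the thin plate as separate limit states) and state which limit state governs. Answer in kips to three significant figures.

Bolt shear: A_b = π·0.5²/4 = 0.1963 in²; R_n = 54 × 0.1963 × 8 × 2 = 169.6 kips → 0.75 × 169.6 = 127 kips.
Bearing (1.5 l_c t F_u ≤ 3.0 d t F_u): upper limit = 3.0·0.5·0.375·65 = 36.56 kips.
  Edge l_c = 0.875 − 0.5625/2 = 0.5938 → r_n = 21.71 kips; interior l_c = 2 − 0.5625 = 1.438 → r_n = 36.56 kips.
  R_n,bearing = 2·21.71 + 6·36.56 = 262.8 kips → 0.75 × 262.8 = 197 kips.
Bolt shear governs: 127 kips.

127 kips (bolt shear governs)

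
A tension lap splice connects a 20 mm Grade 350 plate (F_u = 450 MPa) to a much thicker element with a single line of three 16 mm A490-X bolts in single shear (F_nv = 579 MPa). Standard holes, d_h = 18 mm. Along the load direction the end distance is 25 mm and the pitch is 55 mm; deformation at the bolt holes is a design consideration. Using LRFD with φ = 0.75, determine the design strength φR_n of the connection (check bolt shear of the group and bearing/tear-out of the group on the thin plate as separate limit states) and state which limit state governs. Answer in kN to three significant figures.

262 kN (bolt shear governs)

Bolt shear: A_b = π·16²/4 = 201.1 mm²; R_n = 579 × 201.1 × 3 × 1 / 1000 = 349.2 kN → 0.75 × 349.2 = 262 kN.
Bearing (1.2 l_c t F_u ≤ 2.4 d t F_u): upper limit = 2.4·16·20·450 / 1000 = 345.6 kN.
  Edge l_c = 25 − 18/2 = 16 → r_n = 172.8 kN; interior l_c = 55 − 18 = 37 → r_n = 345.6 kN.
  R_n,bearing = 1·172.8 + 2·345.6 = 864 kN → 0.75 × 864 = 648 kN.
Bolt shear governs: 262 kN.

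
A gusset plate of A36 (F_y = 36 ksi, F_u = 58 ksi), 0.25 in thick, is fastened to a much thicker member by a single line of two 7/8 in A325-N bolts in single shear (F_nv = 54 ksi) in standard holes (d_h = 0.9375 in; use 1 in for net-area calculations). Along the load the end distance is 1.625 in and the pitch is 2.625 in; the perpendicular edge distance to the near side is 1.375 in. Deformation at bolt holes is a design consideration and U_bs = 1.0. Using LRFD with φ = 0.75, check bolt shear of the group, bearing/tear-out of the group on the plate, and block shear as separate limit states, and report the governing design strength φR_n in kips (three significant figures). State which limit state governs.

26.7 kips (block shear governs)

Bolt shear: A_b = π·0.875²/4 = 0.6013 in²; R_n = 54 × 0.6013 × 2 × 1 = 64.94 kips → 0.75 × 64.94 = 48.7 kips.
Bearing: edge l_c = 1.156, r_n = 20.12 kips; interior l_c = 1.688, r_n = 29.36 kips; R_n = 20.12 + 1·29.36 = 49.48 kips → 37.1 kips.
Block shear: A_gv = 1.062, A_nv = 0.6875, A_nt = 0.2188 in²; R_n = min(0.6F_uA_nv, 0.6F_yA_gv) + U_bs·F_u·A_nt = 35.64 kips → 26.7 kips.
Block shear governs: 26.7 kips.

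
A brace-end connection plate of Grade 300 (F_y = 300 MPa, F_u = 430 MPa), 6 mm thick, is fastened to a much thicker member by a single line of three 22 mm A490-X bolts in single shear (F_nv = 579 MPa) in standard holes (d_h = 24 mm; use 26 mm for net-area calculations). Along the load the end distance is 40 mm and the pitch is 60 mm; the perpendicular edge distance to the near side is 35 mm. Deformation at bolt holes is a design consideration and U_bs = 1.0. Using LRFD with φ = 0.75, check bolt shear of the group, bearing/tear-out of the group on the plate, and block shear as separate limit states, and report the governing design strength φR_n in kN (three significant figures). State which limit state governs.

153 kN (block shear governs)

Bolt shear: A_b = π·22²/4 = 380.1 mm²; R_n = 579 × 380.1 × 3 × 1 / 1000 = 660.3 kN → 0.75 × 660.3 = 495 kN.
Bearing: edge l_c = 28, r_n = 86.69 kN; interior l_c = 36, r_n = 111.5 kN; R_n = 86.69 + 2·111.5 = 309.6 kN → 232 kN.
Block shear: A_gv = 960, A_nv = 570, A_nt = 132 mm²; R_n = min(0.6F_uA_nv, 0.6F_yA_gv) + U_bs·F_u·A_nt = 203.8 kN → 153 kN.
Block shear governs: 153 kN.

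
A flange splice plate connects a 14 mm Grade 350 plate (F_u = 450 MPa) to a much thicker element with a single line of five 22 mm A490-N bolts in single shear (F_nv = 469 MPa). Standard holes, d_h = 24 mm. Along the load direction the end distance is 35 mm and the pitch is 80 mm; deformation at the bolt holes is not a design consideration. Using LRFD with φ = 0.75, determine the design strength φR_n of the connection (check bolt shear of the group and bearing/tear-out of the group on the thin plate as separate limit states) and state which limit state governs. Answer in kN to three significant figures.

Bolt shear: A_b = π·22²/4 = 380.1 mm²; R_n = 469 × 380.1 × 5 × 1 / 1000 = 891.4 kN → 0.75 × 891.4 = 669 kN.
Bearing (1.5 l_c t F_u ≤ 3.0 d t F_u): upper limit = 3.0·22·14·450 / 1000 = 415.8 kN.
  Edge l_c = 35 − 24/2 = 23 → r_n = 217.3 kN; interior l_c = 80 − 24 = 56 → r_n = 415.8 kN.
  R_n,bearing = 1·217.3 + 4·415.8 = 1881 kN → 0.75 × 1881 = 1410 kN.
Bolt shear governs: 669 kN.

669 kN (bolt shear governs)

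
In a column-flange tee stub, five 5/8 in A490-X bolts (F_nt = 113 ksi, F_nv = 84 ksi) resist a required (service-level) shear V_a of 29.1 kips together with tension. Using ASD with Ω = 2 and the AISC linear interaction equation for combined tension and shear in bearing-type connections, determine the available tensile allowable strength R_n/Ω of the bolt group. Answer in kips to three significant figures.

73.5 kips

A_b = π·0.625²/4 = 0.3068 in²; f_rv = 29.1 / (5 × 0.3068) = 18.97 ksi.
F'_nt = 1.3 F_nt − (Ω F_nt / F_nv) f_rv = 1.3·113 − (2·113/84)·18.97 = 95.86 ksi, capped at F_nt → F'_nt = 95.86 ksi.
R_n = F'_nt · A_b · n = 95.86 × 0.3068 × 5 = 147 kips.
Allowable strength R_n/Ω = 147 / 2 = 73.5 kips.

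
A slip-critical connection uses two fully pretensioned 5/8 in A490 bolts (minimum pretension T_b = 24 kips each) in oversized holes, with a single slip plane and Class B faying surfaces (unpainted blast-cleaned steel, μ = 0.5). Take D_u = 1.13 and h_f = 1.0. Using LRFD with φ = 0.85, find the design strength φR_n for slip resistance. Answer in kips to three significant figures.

R_n = μ · D_u · h_f · T_b · n_s · n_b = 0.5 × 1.13 × 1.0 × 24 × 1 × 2 = 27.12 kips.
Design strength φR_n = 0.85 × 27.12 = 23.1 kips.

23.1 kips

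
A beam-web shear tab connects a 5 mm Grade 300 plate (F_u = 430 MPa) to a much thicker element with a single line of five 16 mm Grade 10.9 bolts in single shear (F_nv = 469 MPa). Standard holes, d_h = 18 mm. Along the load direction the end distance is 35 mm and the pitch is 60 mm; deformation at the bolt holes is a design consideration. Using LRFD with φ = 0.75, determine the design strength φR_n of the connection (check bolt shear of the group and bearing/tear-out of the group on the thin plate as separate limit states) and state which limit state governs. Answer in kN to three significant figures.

298 kN (bearing governs)

Bolt shear: A_b = π·16²/4 = 201.1 mm²; R_n = 469 × 201.1 × 5 × 1 / 1000 = 471.5 kN → 0.75 × 471.5 = 354 kN.
Bearing (1.2 l_c t F_u ≤ 2.4 d t F_u): upper limit = 2.4·16·5·430 / 1000 = 82.56 kN.
  Edge l_c = 35 − 18/2 = 26 → r_n = 67.08 kN; interior l_c = 60 − 18 = 42 → r_n = 82.56 kN.
  R_n,bearing = 1·67.08 + 4·82.56 = 397.3 kN → 0.75 × 397.3 = 298 kN.
Bearing governs: 298 kN.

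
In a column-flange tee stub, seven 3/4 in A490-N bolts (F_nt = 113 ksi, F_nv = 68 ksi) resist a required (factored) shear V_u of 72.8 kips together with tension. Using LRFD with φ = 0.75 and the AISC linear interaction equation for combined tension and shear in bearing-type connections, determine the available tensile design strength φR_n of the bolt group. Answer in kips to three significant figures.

A_b = π·0.75²/4 = 0.4418 in²; f_rv = 72.8 / (7 × 0.4418) = 23.54 ksi.
F'_nt = 1.3 F_nt − (F_nt / φF_nv) f_rv = 1.3·113 − (113/(0.75·68))·23.54 = 94.74 ksi, capped at F_nt → F'_nt = 94.74 ksi.
R_n = F'_nt · A_b · n = 94.74 × 0.4418 × 7 = 293 kips.
Design strength φR_n = 0.75 × 293 = 220 kips.

220 kips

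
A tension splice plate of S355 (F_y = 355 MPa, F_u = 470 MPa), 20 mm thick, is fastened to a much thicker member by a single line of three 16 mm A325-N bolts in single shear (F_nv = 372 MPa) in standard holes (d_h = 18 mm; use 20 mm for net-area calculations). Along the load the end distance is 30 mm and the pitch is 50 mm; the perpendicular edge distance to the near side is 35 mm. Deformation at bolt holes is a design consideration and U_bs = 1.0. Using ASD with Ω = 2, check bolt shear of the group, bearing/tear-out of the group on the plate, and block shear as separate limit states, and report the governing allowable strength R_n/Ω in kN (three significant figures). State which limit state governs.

Bolt shear: A_b = π·16²/4 = 201.1 mm²; R_n = 372 × 201.1 × 3 × 1 / 1000 = 224.4 kN → 224.4 / 2 = 112 kN.
Bearing: edge l_c = 21, r_n = 236.9 kN; interior l_c = 32, r_n = 361 kN; R_n = 236.9 + 2·361 = 958.8 kN → 479 kN.
Block shear: A_gv = 2600, A_nv = 1600, A_nt = 500 mm²; R_n = min(0.6F_uA_nv, 0.6F_yA_gv) + U_bs·F_u·A_nt = 686.2 kN → 343 kN.
Bolt shear governs: 112 kN.

112 kN (bolt shear governs)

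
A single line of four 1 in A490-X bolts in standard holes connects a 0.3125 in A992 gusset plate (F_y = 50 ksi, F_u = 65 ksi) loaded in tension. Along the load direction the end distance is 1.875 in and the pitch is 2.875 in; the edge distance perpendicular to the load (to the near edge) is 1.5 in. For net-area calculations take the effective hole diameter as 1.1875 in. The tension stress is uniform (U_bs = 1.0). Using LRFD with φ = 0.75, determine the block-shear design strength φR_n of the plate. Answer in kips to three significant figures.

71.8 kips

Shear plane L_v = 1.875 + 3·2.875 = 10.5 in; A_gv = 10.5 × 0.3125 = 3.281 in².
A_nv = (10.5 − 3.5·1.1875) × 0.3125 = 1.982 in².
A_nt = (1.5 − 0.5·1.1875) × 0.3125 = 0.2832 in².
0.6 F_u A_nv = 77.31 kips; 0.6 F_y A_gv = 98.44 kips → shear rupture governs the shear term.
R_n = 77.31 + 1.0 × 65 × 0.2832 = 95.72 kips.
Design strength φR_n = 0.75 × 95.72 = 71.8 kips.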